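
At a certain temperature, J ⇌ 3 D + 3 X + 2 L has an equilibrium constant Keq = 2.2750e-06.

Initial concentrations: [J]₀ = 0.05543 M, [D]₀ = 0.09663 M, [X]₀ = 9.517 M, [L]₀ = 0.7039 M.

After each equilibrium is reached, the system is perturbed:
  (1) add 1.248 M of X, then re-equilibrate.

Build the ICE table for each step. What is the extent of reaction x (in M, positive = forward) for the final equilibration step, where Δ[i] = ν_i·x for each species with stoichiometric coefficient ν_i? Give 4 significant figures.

x = -3.2471e-05 M

Q₀ = 6.952 vs Keq = 2.2750e-06 ⇒ Q>K, reverse
Step 1:
                  J         D         X         L
  Initial   0.05543   0.09663     9.517    0.7039
  Change    0.03193   -0.0958   -0.0958  -0.06386
  Equil     0.08736 8.3405e-04     9.421      0.64
  solve Keq expr → x = -0.03193; check Q = 2.2750e-06
Then add 1.248 M of X.
Step 2:
                  J         D         X         L
  Initial   0.08736 8.3405e-04     10.67      0.64
  Change  3.2471e-05 -9.7413e-05 -9.7413e-05 -6.4942e-05
  Equil     0.08739 7.3664e-04     10.67      0.64
  solve Keq expr → x = -3.2471e-05; check Q = 2.2750e-06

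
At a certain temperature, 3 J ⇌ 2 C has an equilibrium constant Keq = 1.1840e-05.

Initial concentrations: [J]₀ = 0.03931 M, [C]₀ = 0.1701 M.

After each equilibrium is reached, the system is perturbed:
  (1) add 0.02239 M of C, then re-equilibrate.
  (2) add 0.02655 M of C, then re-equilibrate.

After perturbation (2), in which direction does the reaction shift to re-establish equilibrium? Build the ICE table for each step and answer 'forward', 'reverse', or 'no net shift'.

Q₀ = 476.3 vs Keq = 1.1840e-05 ⇒ Q>K, reverse
Step 1:
                    J           C
  init        0.03931      0.1701
  Δ            0.2543     -0.1696
  eq           0.2936  5.4751e-04
  solve Keq expr → x = -0.08478; check Q = 1.1840e-05
Then add 0.02239 M of C.
Step 2:
                    J           C
  init         0.2936     0.02294
  Δ           0.03344    -0.02229
  eq           0.3271  6.4366e-04
  solve Keq expr → x = -0.01115; check Q = 1.1840e-05
Then add 0.02655 M of C.
Step 3:
                    J           C
  init         0.3271     0.02719
  Δ           0.03964    -0.02643
  eq           0.3667  7.6416e-04
  solve Keq expr → x = -0.01321; check Q = 1.1840e-05

Direction: reverse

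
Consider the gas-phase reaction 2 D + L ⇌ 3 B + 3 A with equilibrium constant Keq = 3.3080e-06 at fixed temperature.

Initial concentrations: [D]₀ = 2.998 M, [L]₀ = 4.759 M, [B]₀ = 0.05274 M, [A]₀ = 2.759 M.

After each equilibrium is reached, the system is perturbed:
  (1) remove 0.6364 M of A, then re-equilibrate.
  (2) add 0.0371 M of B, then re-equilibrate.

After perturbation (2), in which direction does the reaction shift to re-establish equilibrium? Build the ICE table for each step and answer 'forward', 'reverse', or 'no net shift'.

Direction: reverse

Q₀ = 7.2027e-05 vs Keq = 3.3080e-06 ⇒ Q>K, reverse
Step 1:
                    D           L           B           A
  I             2.998       4.759     0.05274       2.759
  C           0.02234     0.01117    -0.03351    -0.03351
  E              3.02        4.77     0.01923       2.725
  solve Keq expr → x = -0.01117; check Q = 3.3080e-06
Then remove 0.6364 M of A.
Step 2:
                    D           L           B           A
  I              3.02        4.77     0.01923       2.089
  C         -0.003843   -0.001921    0.005764    0.005764
  E             3.016       4.768     0.02499       2.095
  solve Keq expr → x = 0.001921; check Q = 3.3080e-06
Then add 0.0371 M of B.
Step 3:
                    D           L           B           A
  I             3.016       4.768     0.06209       2.095
  C           0.02433     0.01217     -0.0365     -0.0365
  E             3.041        4.78     0.02559       2.058
  solve Keq expr → x = -0.01217; check Q = 3.3080e-06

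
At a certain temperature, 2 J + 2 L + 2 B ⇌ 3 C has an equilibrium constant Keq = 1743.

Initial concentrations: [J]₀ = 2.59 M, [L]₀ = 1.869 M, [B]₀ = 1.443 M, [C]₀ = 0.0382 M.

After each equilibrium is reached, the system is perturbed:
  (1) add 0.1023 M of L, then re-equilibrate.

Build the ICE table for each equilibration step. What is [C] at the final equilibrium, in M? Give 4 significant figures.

[C]_eq = 2.064 M

Q₀ = 1.1425e-06 vs Keq = 1743 ⇒ Q<K, forward
Step 1:
                  J         L         B         C
  I            2.59     1.869     1.443    0.0382
  C          -1.338    -1.338    -1.338     2.007
  E           1.252    0.5313    0.1053     2.045
  solve Keq expr → x = 0.6689; check Q = 1743
Then add 0.1023 M of L.
Step 2:
                  J         L         B         C
  I           1.252    0.6336    0.1053     2.045
  C        -0.01292  -0.01292  -0.01292   0.01938
  E           1.239    0.6206   0.09235     2.064
  solve Keq expr → x = 0.006461; check Q = 1743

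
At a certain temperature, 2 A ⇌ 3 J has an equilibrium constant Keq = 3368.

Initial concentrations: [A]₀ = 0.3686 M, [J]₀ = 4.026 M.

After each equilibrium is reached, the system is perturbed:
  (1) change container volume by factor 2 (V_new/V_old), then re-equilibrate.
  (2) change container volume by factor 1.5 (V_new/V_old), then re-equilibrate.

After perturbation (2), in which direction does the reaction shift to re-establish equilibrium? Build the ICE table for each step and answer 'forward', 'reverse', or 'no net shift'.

Q₀ = 480.3 vs Keq = 3368 ⇒ Q<K, forward
Step 1:
                  A         J
  init       0.3686     4.026
  Δ         -0.2125    0.3188
  eq         0.1561     4.345
  solve Keq expr → x = 0.1063; check Q = 3368
Then change container volume by factor 2 (V_new/V_old).
Step 2:
                  A         J
  init      0.07803     2.172
  Δ        -0.02161   0.03242
  eq        0.05641     2.205
  solve Keq expr → x = 0.01081; check Q = 3368
Then change container volume by factor 1.5 (V_new/V_old).
Step 3:
                  A         J
  init      0.03761      1.47
  Δ       -0.006591  0.009886
  eq        0.03102      1.48
  solve Keq expr → x = 0.003295; check Q = 3368

Direction: forward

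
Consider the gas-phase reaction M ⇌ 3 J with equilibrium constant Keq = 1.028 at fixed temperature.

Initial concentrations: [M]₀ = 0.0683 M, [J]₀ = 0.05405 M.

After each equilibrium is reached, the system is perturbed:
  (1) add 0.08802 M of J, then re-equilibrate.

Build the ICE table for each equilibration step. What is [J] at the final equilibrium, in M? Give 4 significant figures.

Q₀ = 0.002312 vs Keq = 1.028 ⇒ Q<K, forward
Step 1:
                    M           J
  I            0.0683     0.05405
  C          -0.05715      0.1714
  E           0.01115      0.2255
  solve Keq expr → x = 0.05715; check Q = 1.028
Then add 0.08802 M of J.
Step 2:
                    M           J
  I           0.01115      0.3135
  C            0.0106    -0.03179
  E           0.02175      0.2817
  solve Keq expr → x = -0.0106; check Q = 1.028

[J]_eq = 0.2817 M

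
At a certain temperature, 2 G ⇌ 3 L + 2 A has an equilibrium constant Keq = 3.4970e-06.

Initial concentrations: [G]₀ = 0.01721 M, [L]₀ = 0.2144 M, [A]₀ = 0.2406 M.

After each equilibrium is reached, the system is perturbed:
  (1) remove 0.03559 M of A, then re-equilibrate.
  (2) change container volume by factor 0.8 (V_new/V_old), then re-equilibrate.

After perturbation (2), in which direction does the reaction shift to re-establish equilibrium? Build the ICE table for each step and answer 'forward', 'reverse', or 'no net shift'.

Direction: reverse

Q₀ = 1.926 vs Keq = 3.4970e-06 ⇒ Q>K, reverse
Step 1:
                   G          L          A
  I          0.01721     0.2144     0.2406
  C           0.1306    -0.1959    -0.1306
  E           0.1478    0.01848       0.11
  solve Keq expr → x = -0.06531; check Q = 3.4970e-06
Then remove 0.03559 M of A.
Step 2:
                   G          L          A
  I           0.1478    0.01848     0.0744
  C        -0.003035   0.004552   0.003035
  E           0.1448    0.02304    0.07743
  solve Keq expr → x = 0.001517; check Q = 3.4970e-06
Then change container volume by factor 0.8 (V_new/V_old).
Step 3:
                   G          L          A
  I            0.181     0.0288    0.09679
  C         0.003291  -0.004937  -0.003291
  E           0.1843    0.02386     0.0935
  solve Keq expr → x = -0.001646; check Q = 3.4970e-06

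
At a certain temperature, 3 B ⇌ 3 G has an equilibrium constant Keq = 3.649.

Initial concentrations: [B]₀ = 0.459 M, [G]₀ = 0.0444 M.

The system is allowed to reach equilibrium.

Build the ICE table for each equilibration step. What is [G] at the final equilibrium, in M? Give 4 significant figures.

[G]_eq = 0.3052 M

Q₀ = 9.0513e-04 vs Keq = 3.649 ⇒ Q<K, forward
Step 1:
                   B          G
  Initial      0.459     0.0444
  Change     -0.2608     0.2608
  Equil       0.1982     0.3052
  solve Keq expr → x = 0.08693; check Q = 3.649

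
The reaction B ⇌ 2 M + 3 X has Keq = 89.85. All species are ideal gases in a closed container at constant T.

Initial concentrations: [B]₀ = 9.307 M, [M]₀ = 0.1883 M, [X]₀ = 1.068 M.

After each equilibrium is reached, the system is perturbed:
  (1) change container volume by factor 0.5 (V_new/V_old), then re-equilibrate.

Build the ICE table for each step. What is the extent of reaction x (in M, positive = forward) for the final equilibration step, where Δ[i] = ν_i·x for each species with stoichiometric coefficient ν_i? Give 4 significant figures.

Q₀ = 0.004641 vs Keq = 89.85 ⇒ Q<K, forward
Step 1:
                  B         M         X
  init        9.307    0.1883     1.068
  Δ          -1.219     2.437     3.656
  eq          8.088     2.626     4.724
  solve Keq expr → x = 1.219; check Q = 89.85
Then change container volume by factor 0.5 (V_new/V_old).
Step 2:
                  B         M         X
  init        16.18     5.251     9.448
  Δ           1.213    -2.427     -3.64
  eq          17.39     2.824     5.808
  solve Keq expr → x = -1.213; check Q = 89.85

x = -1.213 M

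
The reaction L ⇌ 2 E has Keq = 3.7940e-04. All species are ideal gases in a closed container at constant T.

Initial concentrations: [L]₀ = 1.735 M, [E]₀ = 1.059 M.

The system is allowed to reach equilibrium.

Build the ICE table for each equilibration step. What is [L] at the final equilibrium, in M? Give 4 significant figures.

Q₀ = 0.6464 vs Keq = 3.7940e-04 ⇒ Q>K, reverse
Step 1:
                  L         E
  I           1.735     1.059
  C          0.5149     -1.03
  E            2.25   0.02922
  solve Keq expr → x = -0.5149; check Q = 3.7940e-04

[L]_eq = 2.25 M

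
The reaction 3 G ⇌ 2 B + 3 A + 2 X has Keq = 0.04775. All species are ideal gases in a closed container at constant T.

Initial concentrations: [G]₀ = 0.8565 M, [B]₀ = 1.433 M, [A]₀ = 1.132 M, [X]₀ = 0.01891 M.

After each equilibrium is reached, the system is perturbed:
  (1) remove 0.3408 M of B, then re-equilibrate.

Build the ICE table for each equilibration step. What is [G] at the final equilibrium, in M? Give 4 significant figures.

Q₀ = 0.001695 vs Keq = 0.04775 ⇒ Q<K, forward
Step 1:
                  G         B         A         X
  Initial    0.8565     1.433     1.132   0.01891
  Change   -0.08336   0.05557   0.08336   0.05557
  Equil      0.7731     1.489     1.215   0.07448
  solve Keq expr → x = 0.02779; check Q = 0.04775
Then remove 0.3408 M of B.
Step 2:
                  G         B         A         X
  Initial    0.7731     1.148     1.215   0.07448
  Change   -0.02176   0.01451   0.02176   0.01451
  Equil      0.7514     1.162     1.237   0.08899
  solve Keq expr → x = 0.007255; check Q = 0.04775

[G]_eq = 0.7514 M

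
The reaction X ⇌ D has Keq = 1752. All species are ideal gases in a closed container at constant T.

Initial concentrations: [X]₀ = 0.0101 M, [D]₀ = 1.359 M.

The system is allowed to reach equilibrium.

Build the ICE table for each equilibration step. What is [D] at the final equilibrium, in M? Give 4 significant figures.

Q₀ = 134.6 vs Keq = 1752 ⇒ Q<K, forward
Step 1:
                  X         D
  init       0.0101     1.359
  Δ       -0.009319  0.009319
  eq      7.8100e-04     1.368
  solve Keq expr → x = 0.009319; check Q = 1752

[D]_eq = 1.368 M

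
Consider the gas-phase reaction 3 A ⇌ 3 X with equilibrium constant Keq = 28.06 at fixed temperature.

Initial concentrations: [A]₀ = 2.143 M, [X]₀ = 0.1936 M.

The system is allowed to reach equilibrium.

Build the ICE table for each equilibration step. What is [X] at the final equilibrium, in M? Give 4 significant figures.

[X]_eq = 1.758 M

Q₀ = 7.3731e-04 vs Keq = 28.06 ⇒ Q<K, forward
Step 1:
                    A           X
  Initial       2.143      0.1936
  Change       -1.564       1.564
  Equil        0.5785       1.758
  solve Keq expr → x = 0.5215; check Q = 28.06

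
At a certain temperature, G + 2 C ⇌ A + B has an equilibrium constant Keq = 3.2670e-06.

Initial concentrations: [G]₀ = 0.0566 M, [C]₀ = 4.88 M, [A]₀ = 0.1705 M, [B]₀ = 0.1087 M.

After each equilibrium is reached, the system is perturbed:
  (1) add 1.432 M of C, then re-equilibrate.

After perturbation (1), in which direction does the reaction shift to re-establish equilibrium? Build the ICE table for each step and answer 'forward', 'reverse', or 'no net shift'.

Direction: forward

Q₀ = 0.01375 vs Keq = 3.2670e-06 ⇒ Q>K, reverse
Step 1:
                    G           C           A           B
  init         0.0566        4.88      0.1705      0.1087
  Δ            0.1085      0.2169     -0.1085     -0.1085
  eq           0.1651       5.097     0.06203  2.2588e-04
  solve Keq expr → x = -0.1085; check Q = 3.2670e-06
Then add 1.432 M of C.
Step 2:
                    G           C           A           B
  init         0.1651       6.529     0.06203  2.2588e-04
  Δ       -1.4354e-04 -2.8708e-04  1.4354e-04  1.4354e-04
  eq           0.1649       6.529     0.06217  3.6942e-04
  solve Keq expr → x = 1.4354e-04; check Q = 3.2670e-06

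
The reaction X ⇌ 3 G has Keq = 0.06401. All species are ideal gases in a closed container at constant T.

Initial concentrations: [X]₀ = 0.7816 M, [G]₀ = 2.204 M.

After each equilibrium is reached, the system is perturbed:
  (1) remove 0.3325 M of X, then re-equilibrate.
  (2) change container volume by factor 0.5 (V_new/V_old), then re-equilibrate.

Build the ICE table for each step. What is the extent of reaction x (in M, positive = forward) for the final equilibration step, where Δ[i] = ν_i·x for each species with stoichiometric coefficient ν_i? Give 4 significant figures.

x = -0.09764 M

Q₀ = 13.7 vs Keq = 0.06401 ⇒ Q>K, reverse
Step 1:
                  X         G
  Initial    0.7816     2.204
  Change     0.5866     -1.76
  Equil       1.368    0.4441
  solve Keq expr → x = -0.5866; check Q = 0.06401
Then remove 0.3325 M of X.
Step 2:
                  X         G
  Initial     1.036    0.4441
  Change    0.01258  -0.03773
  Equil       1.048    0.4064
  solve Keq expr → x = -0.01258; check Q = 0.06401
Then change container volume by factor 0.5 (V_new/V_old).
Step 3:
                  X         G
  Initial     2.097    0.8127
  Change    0.09764   -0.2929
  Equil       2.194    0.5198
  solve Keq expr → x = -0.09764; check Q = 0.06401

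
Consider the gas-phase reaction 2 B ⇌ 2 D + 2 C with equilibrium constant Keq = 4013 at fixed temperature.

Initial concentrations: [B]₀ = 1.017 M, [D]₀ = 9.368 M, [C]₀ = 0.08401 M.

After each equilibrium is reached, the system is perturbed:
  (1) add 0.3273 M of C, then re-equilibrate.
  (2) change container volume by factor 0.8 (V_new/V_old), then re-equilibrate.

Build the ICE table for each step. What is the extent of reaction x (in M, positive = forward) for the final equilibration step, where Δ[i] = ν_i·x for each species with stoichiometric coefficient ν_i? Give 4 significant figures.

x = -0.02525 M

Q₀ = 0.5988 vs Keq = 4013 ⇒ Q<K, forward
Step 1:
                  B         D         C
  init        1.017     9.368   0.08401
  Δ         -0.8639    0.8639    0.8639
  eq         0.1531     10.23    0.9479
  solve Keq expr → x = 0.4319; check Q = 4013
Then add 0.3273 M of C.
Step 2:
                  B         D         C
  init       0.1531     10.23     1.275
  Δ         0.04477  -0.04477  -0.04477
  eq         0.1979     10.19      1.23
  solve Keq expr → x = -0.02238; check Q = 4013
Then change container volume by factor 0.8 (V_new/V_old).
Step 3:
                  B         D         C
  init       0.2473     12.73     1.538
  Δ          0.0505   -0.0505   -0.0505
  eq         0.2978     12.68     1.488
  solve Keq expr → x = -0.02525; check Q = 4013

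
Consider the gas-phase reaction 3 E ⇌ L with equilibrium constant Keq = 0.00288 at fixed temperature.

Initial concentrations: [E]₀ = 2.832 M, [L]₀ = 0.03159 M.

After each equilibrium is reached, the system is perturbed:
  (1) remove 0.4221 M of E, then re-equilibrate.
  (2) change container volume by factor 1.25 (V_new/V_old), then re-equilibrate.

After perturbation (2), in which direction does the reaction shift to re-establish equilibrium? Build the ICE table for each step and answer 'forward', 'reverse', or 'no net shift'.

Q₀ = 0.001391 vs Keq = 0.00288 ⇒ Q<K, forward
Step 1:
                    E           L
  Initial       2.832     0.03159
  Change     -0.08444     0.02815
  Equil         2.748     0.05974
  solve Keq expr → x = 0.02815; check Q = 0.00288
Then remove 0.4221 M of E.
Step 2:
                    E           L
  Initial       2.325     0.05974
  Change      0.06168    -0.02056
  Equil         2.387     0.03918
  solve Keq expr → x = -0.02056; check Q = 0.00288
Then change container volume by factor 1.25 (V_new/V_old).
Step 3:
                    E           L
  Initial        1.91     0.03134
  Change      0.03088    -0.01029
  Equil         1.941     0.02105
  solve Keq expr → x = -0.01029; check Q = 0.00288

Direction: reverse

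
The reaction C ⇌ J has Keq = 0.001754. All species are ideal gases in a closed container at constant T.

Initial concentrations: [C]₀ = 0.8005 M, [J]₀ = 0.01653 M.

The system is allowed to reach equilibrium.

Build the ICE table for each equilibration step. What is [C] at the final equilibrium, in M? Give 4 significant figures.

Q₀ = 0.02065 vs Keq = 0.001754 ⇒ Q>K, reverse
Step 1:
                   C          J
  I           0.8005    0.01653
  C           0.0151    -0.0151
  E           0.8156   0.001431
  solve Keq expr → x = -0.0151; check Q = 0.001754

[C]_eq = 0.8156 M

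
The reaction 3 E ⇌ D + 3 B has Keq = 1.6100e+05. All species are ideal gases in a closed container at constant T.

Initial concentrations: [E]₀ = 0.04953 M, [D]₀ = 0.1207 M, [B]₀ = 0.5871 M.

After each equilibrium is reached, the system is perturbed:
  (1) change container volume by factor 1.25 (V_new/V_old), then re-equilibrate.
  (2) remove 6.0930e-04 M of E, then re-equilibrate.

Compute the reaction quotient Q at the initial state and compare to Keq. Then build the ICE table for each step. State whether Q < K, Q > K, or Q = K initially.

Q₀ = 201; Q < K (proceeds forward)

Q₀ = 201 vs Keq = 1.6100e+05 ⇒ Q<K, forward
Step 1:
                   E          D          B
  Initial    0.04953     0.1207     0.5871
  Change    -0.04358    0.01453    0.04358
  Equil     0.005951     0.1352     0.6307
  solve Keq expr → x = 0.01453; check Q = 1.6100e+05
Then change container volume by factor 1.25 (V_new/V_old).
Step 2:
                   E          D          B
  Initial    0.00476     0.1082     0.5045
  Change  -3.3676e-04 1.1225e-04 3.3676e-04
  Equil     0.004424     0.1083     0.5049
  solve Keq expr → x = 1.1225e-04; check Q = 1.6100e+05
Then remove 6.0930e-04 M of E.
Step 3:
                   E          D          B
  Initial   0.003814     0.1083     0.5049
  Change  6.0130e-04 -2.0043e-04 -6.0130e-04
  Equil     0.004416     0.1081     0.5043
  solve Keq expr → x = -2.0043e-04; check Q = 1.6100e+05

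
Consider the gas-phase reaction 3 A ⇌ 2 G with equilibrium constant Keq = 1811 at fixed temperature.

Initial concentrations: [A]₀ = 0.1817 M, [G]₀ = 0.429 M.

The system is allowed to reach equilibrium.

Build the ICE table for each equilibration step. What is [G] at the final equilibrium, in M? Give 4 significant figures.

Q₀ = 30.68 vs Keq = 1811 ⇒ Q<K, forward
Step 1:
                  A         G
  Initial    0.1817     0.429
  Change     -0.129   0.08599
  Equil     0.05271     0.515
  solve Keq expr → x = 0.043; check Q = 1811

[G]_eq = 0.515 M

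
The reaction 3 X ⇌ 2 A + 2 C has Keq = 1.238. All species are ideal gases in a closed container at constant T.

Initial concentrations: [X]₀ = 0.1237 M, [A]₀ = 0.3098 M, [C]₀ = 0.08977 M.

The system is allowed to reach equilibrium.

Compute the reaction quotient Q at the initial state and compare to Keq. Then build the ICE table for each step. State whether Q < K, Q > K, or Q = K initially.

Q₀ = 0.4086; Q < K (proceeds forward)

Q₀ = 0.4086 vs Keq = 1.238 ⇒ Q<K, forward
Step 1:
                   X          A          C
  init        0.1237     0.3098    0.08977
  Δ          -0.0247    0.01646    0.01646
  eq           0.099     0.3263     0.1062
  solve Keq expr → x = 0.008232; check Q = 1.238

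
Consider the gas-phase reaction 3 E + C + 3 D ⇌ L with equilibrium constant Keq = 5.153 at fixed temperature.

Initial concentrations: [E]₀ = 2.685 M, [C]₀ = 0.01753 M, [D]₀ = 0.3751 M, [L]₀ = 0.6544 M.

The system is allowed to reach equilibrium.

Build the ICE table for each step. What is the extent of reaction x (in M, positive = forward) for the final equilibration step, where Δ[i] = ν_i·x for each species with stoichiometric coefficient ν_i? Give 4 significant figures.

x = -0.03386 M

Q₀ = 36.54 vs Keq = 5.153 ⇒ Q>K, reverse
Step 1:
                  E         C         D         L
  I           2.685   0.01753    0.3751    0.6544
  C          0.1016   0.03386    0.1016  -0.03386
  E           2.787   0.05139    0.4767    0.6205
  solve Keq expr → x = -0.03386; check Q = 5.153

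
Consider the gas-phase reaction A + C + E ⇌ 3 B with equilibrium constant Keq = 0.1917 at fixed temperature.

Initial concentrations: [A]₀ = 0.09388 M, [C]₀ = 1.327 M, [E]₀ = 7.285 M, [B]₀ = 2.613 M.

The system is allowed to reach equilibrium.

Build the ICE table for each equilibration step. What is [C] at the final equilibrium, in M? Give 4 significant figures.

[C]_eq = 1.811 M

Q₀ = 19.66 vs Keq = 0.1917 ⇒ Q>K, reverse
Step 1:
                  A         C         E         B
  Initial   0.09388     1.327     7.285     2.613
  Change     0.4844    0.4844    0.4844    -1.453
  Equil      0.5783     1.811     7.769      1.16
  solve Keq expr → x = -0.4844; check Q = 0.1917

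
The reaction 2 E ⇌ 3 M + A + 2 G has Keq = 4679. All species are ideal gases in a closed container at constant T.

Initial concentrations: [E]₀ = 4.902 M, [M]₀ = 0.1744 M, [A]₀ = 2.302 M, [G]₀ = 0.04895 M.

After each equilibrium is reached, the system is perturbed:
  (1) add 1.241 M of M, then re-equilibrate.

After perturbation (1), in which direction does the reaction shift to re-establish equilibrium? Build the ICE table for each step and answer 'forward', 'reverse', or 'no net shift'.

Q₀ = 1.2176e-06 vs Keq = 4679 ⇒ Q<K, forward
Step 1:
                   E          M          A          G
  I            4.902     0.1744      2.302    0.04895
  C           -3.541      5.312      1.771      3.541
  E            1.361      5.486      4.073       3.59
  solve Keq expr → x = 1.771; check Q = 4679
Then add 1.241 M of M.
Step 2:
                   E          M          A          G
  I            1.361      6.727      4.073       3.59
  C           0.2227    -0.3341    -0.1114    -0.2227
  E            1.584      6.393      3.961      3.367
  solve Keq expr → x = -0.1114; check Q = 4679

Direction: reverse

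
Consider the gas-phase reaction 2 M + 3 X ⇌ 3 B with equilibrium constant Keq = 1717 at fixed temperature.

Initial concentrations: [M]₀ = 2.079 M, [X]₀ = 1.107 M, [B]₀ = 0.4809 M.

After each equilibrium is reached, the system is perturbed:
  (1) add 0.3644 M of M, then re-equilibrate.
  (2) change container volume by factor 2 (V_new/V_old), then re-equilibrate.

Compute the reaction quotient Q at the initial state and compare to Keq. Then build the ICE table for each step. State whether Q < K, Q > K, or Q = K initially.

Q₀ = 0.01897 vs Keq = 1717 ⇒ Q<K, forward
Step 1:
                  M         X         B
  init        2.079     1.107    0.4809
  Δ          -0.672    -1.008     1.008
  eq          1.407   0.09902     1.489
  solve Keq expr → x = 0.336; check Q = 1717
Then add 0.3644 M of M.
Step 2:
                  M         X         B
  init        1.771   0.09902     1.489
  Δ       -0.008711  -0.01307   0.01307
  eq          1.763   0.08596     1.502
  solve Keq expr → x = 0.004356; check Q = 1717
Then change container volume by factor 2 (V_new/V_old).
Step 3:
                  M         X         B
  init       0.8814   0.04298     0.751
  Δ         0.01498   0.02247  -0.02247
  eq         0.8963   0.06544    0.7285
  solve Keq expr → x = -0.007488; check Q = 1717

Q₀ = 0.01897; Q < K (proceeds forward)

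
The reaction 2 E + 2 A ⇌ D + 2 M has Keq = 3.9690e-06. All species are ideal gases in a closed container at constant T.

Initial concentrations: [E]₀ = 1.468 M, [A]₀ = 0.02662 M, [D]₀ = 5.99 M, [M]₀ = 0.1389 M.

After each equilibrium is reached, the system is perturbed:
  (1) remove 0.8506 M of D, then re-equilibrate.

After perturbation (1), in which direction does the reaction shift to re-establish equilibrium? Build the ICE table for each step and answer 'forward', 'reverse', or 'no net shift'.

Direction: forward

Q₀ = 75.68 vs Keq = 3.9690e-06 ⇒ Q>K, reverse
Step 1:
                  E         A         D         M
  I           1.468   0.02662      5.99    0.1389
  C          0.1387    0.1387  -0.06934   -0.1387
  E           1.607    0.1653     5.921 2.1745e-04
  solve Keq expr → x = -0.06934; check Q = 3.9690e-06
Then remove 0.8506 M of D.
Step 2:
                  E         A         D         M
  I           1.607    0.1653      5.07 2.1745e-04
  C       -1.7506e-05 -1.7506e-05 8.7532e-06 1.7506e-05
  E           1.607    0.1653      5.07 2.3496e-04
  solve Keq expr → x = 8.7532e-06; check Q = 3.9690e-06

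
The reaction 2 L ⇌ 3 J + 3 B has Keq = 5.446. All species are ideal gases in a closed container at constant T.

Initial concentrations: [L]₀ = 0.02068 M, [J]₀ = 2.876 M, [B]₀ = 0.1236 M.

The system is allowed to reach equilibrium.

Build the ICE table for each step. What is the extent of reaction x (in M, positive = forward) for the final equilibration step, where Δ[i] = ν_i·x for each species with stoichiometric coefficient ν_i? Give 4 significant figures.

x = -0.01378 M

Q₀ = 105 vs Keq = 5.446 ⇒ Q>K, reverse
Step 1:
                  L         J         B
  init      0.02068     2.876    0.1236
  Δ         0.02756  -0.04135  -0.04135
  eq        0.04824     2.835   0.08225
  solve Keq expr → x = -0.01378; check Q = 5.446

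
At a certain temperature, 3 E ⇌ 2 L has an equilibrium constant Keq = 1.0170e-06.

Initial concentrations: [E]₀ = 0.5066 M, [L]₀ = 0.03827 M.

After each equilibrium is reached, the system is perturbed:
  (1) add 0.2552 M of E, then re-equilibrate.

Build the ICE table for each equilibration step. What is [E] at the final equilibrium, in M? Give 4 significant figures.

[E]_eq = 0.8181 M

Q₀ = 0.01126 vs Keq = 1.0170e-06 ⇒ Q>K, reverse
Step 1:
                  E         L
  init       0.5066   0.03827
  Δ         0.05677  -0.03784
  eq         0.5634 4.2643e-04
  solve Keq expr → x = -0.01892; check Q = 1.0170e-06
Then add 0.2552 M of E.
Step 2:
                  E         L
  init       0.8186 4.2643e-04
  Δ       -4.7967e-04 3.1978e-04
  eq         0.8181 7.4621e-04
  solve Keq expr → x = 1.5989e-04; check Q = 1.0170e-06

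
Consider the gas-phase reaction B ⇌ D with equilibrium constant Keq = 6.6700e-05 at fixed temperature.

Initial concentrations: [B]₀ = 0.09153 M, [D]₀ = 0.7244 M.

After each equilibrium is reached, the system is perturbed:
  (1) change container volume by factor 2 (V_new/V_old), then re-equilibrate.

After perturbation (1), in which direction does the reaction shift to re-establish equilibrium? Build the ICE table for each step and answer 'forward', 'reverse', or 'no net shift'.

Direction: no net shift

Q₀ = 7.914 vs Keq = 6.6700e-05 ⇒ Q>K, reverse
Step 1:
                   B          D
  I          0.09153     0.7244
  C           0.7243    -0.7243
  E           0.8159 5.4419e-05
  solve Keq expr → x = -0.7243; check Q = 6.6700e-05
Then change container volume by factor 2 (V_new/V_old).
Step 2:
                   B          D
  I           0.4079 2.7209e-05
  C                0          0
  E           0.4079 2.7209e-05
  solve Keq expr → x = 0; check Q = 6.6700e-05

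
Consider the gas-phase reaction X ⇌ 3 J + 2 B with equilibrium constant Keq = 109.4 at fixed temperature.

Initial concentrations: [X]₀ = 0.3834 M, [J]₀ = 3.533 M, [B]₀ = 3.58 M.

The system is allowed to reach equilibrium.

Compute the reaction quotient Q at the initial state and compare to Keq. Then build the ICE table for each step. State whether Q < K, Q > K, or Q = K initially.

Q₀ = 1474; Q > K (proceeds reverse)

Q₀ = 1474 vs Keq = 109.4 ⇒ Q>K, reverse
Step 1:
                  X         J         B
  Initial    0.3834     3.533      3.58
  Change     0.4205    -1.261   -0.8409
  Equil      0.8039     2.272     2.739
  solve Keq expr → x = -0.4205; check Q = 109.4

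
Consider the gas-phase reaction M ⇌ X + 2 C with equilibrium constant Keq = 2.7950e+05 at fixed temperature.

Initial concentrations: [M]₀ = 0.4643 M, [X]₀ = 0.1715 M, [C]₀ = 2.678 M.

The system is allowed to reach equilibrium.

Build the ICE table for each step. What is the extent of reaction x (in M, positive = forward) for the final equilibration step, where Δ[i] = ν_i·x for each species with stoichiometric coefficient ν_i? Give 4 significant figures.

x = 0.4643 M

Q₀ = 2.649 vs Keq = 2.7950e+05 ⇒ Q<K, forward
Step 1:
                  M         X         C
  Initial    0.4643    0.1715     2.678
  Change    -0.4643    0.4643    0.9285
  Equil   2.9587e-05    0.6358     3.607
  solve Keq expr → x = 0.4643; check Q = 2.7950e+05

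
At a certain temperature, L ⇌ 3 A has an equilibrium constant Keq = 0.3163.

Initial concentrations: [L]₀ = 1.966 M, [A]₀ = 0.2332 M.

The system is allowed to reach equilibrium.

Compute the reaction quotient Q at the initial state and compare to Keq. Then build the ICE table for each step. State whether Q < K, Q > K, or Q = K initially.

Q₀ = 0.006451; Q < K (proceeds forward)

Q₀ = 0.006451 vs Keq = 0.3163 ⇒ Q<K, forward
Step 1:
                    L           A
  Initial       1.966      0.2332
  Change      -0.1969      0.5908
  Equil         1.769       0.824
  solve Keq expr → x = 0.1969; check Q = 0.3163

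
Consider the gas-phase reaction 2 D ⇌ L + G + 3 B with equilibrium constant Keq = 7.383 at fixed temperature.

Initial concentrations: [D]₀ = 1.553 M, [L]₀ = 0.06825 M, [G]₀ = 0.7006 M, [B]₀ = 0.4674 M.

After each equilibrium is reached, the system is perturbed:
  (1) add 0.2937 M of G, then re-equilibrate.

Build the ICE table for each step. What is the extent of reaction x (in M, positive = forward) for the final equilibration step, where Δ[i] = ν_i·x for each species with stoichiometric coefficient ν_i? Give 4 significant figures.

x = -0.01682 M

Q₀ = 0.002024 vs Keq = 7.383 ⇒ Q<K, forward
Step 1:
                    D           L           G           B
  init          1.553     0.06825      0.7006      0.4674
  Δ           -0.8815      0.4407      0.4407       1.322
  eq           0.6715       0.509       1.141        1.79
  solve Keq expr → x = 0.4407; check Q = 7.383
Then add 0.2937 M of G.
Step 2:
                    D           L           G           B
  init         0.6715       0.509       1.435        1.79
  Δ           0.03364    -0.01682    -0.01682    -0.05047
  eq           0.7052      0.4922       1.418       1.739
  solve Keq expr → x = -0.01682; check Q = 7.383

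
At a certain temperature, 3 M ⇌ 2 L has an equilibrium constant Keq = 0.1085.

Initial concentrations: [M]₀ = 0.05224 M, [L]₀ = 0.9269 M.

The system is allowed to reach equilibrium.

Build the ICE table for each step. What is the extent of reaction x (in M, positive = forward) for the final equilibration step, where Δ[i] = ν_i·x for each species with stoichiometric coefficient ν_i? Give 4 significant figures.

Q₀ = 6026 vs Keq = 0.1085 ⇒ Q>K, reverse
Step 1:
                   M          L
  init       0.05224     0.9269
  Δ           0.9181    -0.6121
  eq          0.9703     0.3148
  solve Keq expr → x = -0.306; check Q = 0.1085

x = -0.306 M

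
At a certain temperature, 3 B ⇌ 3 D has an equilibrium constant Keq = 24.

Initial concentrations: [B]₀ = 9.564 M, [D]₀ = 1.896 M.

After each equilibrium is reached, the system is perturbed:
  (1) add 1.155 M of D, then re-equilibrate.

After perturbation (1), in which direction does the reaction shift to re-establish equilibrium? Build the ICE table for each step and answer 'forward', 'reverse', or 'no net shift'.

Q₀ = 0.007791 vs Keq = 24 ⇒ Q<K, forward
Step 1:
                  B         D
  I           9.564     1.896
  C          -6.614     6.614
  E            2.95      8.51
  solve Keq expr → x = 2.205; check Q = 24
Then add 1.155 M of D.
Step 2:
                  B         D
  I            2.95     9.665
  C          0.2973   -0.2973
  E           3.248     9.367
  solve Keq expr → x = -0.09911; check Q = 24

Direction: reverse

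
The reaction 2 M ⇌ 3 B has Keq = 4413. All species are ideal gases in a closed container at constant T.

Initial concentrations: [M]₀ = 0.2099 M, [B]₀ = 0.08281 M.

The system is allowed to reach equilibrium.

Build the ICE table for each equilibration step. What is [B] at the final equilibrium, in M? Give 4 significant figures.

Q₀ = 0.01289 vs Keq = 4413 ⇒ Q<K, forward
Step 1:
                  M         B
  Initial    0.2099   0.08281
  Change    -0.2062    0.3093
  Equil    0.003696    0.3921
  solve Keq expr → x = 0.1031; check Q = 4413

[B]_eq = 0.3921 M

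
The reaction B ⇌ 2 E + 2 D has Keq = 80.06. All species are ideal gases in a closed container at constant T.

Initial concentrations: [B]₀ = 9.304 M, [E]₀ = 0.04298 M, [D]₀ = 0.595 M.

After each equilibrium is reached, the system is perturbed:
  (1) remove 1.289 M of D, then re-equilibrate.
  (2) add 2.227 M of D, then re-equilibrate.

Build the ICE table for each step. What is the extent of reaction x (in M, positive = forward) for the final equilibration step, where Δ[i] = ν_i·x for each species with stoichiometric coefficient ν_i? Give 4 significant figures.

x = -0.4927 M

Q₀ = 7.0291e-05 vs Keq = 80.06 ⇒ Q<K, forward
Step 1:
                  B         E         D
  Initial     9.304   0.04298     0.595
  Change     -2.279     4.559     4.559
  Equil       7.025     4.602     5.154
  solve Keq expr → x = 2.279; check Q = 80.06
Then remove 1.289 M of D.
Step 2:
                  B         E         D
  Initial     7.025     4.602     3.865
  Change     -0.299    0.5981    0.5981
  Equil       6.726       5.2     4.463
  solve Keq expr → x = 0.299; check Q = 80.06
Then add 2.227 M of D.
Step 3:
                  B         E         D
  Initial     6.726       5.2      6.69
  Change     0.4927   -0.9854   -0.9854
  Equil       7.218     4.214     5.704
  solve Keq expr → x = -0.4927; check Q = 80.06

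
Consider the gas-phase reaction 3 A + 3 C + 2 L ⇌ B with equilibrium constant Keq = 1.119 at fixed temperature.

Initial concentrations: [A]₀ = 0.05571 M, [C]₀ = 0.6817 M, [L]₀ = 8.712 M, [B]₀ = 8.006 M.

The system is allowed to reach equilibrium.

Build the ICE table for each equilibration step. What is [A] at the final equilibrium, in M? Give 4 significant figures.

[A]_eq = 0.4235 M

Q₀ = 1926 vs Keq = 1.119 ⇒ Q>K, reverse
Step 1:
                    A           C           L           B
  Initial     0.05571      0.6817       8.712       8.006
  Change       0.3678      0.3678      0.2452     -0.1226
  Equil        0.4235        1.05       8.957       7.883
  solve Keq expr → x = -0.1226; check Q = 1.119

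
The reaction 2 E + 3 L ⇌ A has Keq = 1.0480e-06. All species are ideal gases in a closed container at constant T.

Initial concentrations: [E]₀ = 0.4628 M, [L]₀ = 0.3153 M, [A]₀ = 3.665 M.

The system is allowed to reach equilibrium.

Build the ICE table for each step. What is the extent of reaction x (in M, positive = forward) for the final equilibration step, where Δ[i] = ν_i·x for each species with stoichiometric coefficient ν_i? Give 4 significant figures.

x = -3.582 M

Q₀ = 545.9 vs Keq = 1.0480e-06 ⇒ Q>K, reverse
Step 1:
                  E         L         A
  init       0.4628    0.3153     3.665
  Δ           7.165     10.75    -3.582
  eq          7.628     11.06   0.08255
  solve Keq expr → x = -3.582; check Q = 1.0480e-06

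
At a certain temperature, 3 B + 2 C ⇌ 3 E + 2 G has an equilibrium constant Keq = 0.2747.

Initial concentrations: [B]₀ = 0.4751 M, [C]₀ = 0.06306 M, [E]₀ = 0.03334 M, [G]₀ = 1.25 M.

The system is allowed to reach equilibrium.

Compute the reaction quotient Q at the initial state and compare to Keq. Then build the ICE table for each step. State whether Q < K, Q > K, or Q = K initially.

Q₀ = 0.1358 vs Keq = 0.2747 ⇒ Q<K, forward
Step 1:
                   B          C          E          G
  Initial     0.4751    0.06306    0.03334       1.25
  Change   -0.006307  -0.004205   0.006307   0.004205
  Equil       0.4688    0.05886    0.03965      1.254
  solve Keq expr → x = 0.002102; check Q = 0.2747

Q₀ = 0.1358; Q < K (proceeds forward)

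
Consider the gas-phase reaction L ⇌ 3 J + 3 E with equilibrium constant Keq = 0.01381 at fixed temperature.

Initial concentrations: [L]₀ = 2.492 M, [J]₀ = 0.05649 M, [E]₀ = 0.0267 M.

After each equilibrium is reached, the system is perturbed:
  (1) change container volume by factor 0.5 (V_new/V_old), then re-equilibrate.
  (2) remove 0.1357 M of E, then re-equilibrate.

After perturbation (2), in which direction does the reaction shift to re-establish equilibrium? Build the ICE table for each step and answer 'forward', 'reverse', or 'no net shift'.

Q₀ = 1.3769e-09 vs Keq = 0.01381 ⇒ Q<K, forward
Step 1:
                   L          J          E
  init         2.492    0.05649     0.0267
  Δ           -0.174     0.5221     0.5221
  eq           2.318     0.5786     0.5488
  solve Keq expr → x = 0.174; check Q = 0.01381
Then change container volume by factor 0.5 (V_new/V_old).
Step 2:
                   L          J          E
  init         4.636      1.157      1.098
  Δ           0.1635    -0.4905    -0.4905
  eq           4.799     0.6666     0.6071
  solve Keq expr → x = -0.1635; check Q = 0.01381
Then remove 0.1357 M of E.
Step 3:
                   L          J          E
  init         4.799     0.6666     0.4714
  Δ         -0.02469    0.07406    0.07406
  eq           4.775     0.7407     0.5454
  solve Keq expr → x = 0.02469; check Q = 0.01381

Direction: forward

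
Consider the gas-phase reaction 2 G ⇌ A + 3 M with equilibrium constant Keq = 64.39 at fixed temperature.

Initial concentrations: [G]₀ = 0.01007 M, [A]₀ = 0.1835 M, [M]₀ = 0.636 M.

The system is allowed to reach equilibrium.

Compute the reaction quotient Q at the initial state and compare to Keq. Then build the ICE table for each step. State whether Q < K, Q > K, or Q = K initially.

Q₀ = 465.5 vs Keq = 64.39 ⇒ Q>K, reverse
Step 1:
                   G          A          M
  Initial    0.01007     0.1835      0.636
  Change     0.01505  -0.007523   -0.02257
  Equil      0.02512      0.176     0.6134
  solve Keq expr → x = -0.007523; check Q = 64.39

Q₀ = 465.5; Q > K (proceeds reverse)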